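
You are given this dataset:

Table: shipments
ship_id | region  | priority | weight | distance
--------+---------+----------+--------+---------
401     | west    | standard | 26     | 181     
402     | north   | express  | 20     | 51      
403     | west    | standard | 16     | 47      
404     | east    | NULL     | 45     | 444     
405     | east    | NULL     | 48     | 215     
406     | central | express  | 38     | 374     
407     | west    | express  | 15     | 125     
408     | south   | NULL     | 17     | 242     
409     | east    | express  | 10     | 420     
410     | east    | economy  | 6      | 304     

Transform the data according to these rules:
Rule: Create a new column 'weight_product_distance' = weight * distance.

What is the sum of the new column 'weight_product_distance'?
63003

Step 1: For each record, compute weight * distance
Example calculations:
  26 * 181 = 4706
  20 * 51 = 1020
  16 * 47 = 752
  ...
Step 2: Sum all derived values
Step 3: Total = 63003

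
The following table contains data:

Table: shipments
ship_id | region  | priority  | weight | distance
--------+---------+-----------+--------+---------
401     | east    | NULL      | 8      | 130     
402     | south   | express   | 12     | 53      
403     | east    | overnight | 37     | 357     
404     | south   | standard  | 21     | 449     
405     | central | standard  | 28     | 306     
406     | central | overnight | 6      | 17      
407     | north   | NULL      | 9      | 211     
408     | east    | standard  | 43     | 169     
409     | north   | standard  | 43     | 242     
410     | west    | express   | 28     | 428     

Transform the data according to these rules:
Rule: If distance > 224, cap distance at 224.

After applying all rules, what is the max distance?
224

Step 1: Original maximum distance = 449
Step 2: Apply cap at 224
Step 3: 5 records had distance > 224 and were capped
Step 4: Maximum after transformation = 224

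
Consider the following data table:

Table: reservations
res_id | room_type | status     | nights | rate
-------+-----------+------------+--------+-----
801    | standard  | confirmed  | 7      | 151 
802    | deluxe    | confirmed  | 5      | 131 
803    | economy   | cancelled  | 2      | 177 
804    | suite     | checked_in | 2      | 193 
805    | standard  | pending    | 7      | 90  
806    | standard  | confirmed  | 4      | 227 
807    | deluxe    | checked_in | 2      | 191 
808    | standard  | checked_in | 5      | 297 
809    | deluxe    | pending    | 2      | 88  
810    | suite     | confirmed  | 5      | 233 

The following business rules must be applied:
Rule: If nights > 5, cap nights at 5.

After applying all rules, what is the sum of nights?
37

Step 1: 2 records have nights > 5
Step 2: These records originally summed to 14
Step 3: After capping: 2 × 5 = 10
Step 4: Unaffected records sum: 27
Step 5: Final sum = 10 + 27 = 37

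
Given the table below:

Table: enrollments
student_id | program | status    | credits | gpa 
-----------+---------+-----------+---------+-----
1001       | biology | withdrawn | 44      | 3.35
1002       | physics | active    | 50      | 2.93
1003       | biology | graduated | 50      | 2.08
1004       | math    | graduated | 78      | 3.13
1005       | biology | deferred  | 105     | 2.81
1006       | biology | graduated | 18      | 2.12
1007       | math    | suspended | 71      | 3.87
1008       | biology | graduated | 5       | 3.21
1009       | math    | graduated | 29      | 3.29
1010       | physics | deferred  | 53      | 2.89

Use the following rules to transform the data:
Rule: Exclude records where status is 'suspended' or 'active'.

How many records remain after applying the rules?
8

Step 1: Count records to exclude
  - 1 (suspended) + 1 (active) = 2 records
Step 2: Total records: 10
Step 3: Remaining = 10 - 2 = 8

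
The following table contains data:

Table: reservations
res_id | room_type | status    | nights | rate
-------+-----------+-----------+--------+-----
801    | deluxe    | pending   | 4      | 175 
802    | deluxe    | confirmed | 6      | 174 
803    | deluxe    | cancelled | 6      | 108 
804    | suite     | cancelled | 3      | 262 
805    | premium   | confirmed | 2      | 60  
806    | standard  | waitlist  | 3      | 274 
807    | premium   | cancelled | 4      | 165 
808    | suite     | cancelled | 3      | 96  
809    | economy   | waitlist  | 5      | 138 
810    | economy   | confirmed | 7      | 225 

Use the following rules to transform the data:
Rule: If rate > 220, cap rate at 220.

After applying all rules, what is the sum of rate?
1576

Step 1: 3 records have rate > 220
Step 2: These records originally summed to 761
Step 3: After capping: 3 × 220 = 660
Step 4: Unaffected records sum: 916
Step 5: Final sum = 660 + 916 = 1576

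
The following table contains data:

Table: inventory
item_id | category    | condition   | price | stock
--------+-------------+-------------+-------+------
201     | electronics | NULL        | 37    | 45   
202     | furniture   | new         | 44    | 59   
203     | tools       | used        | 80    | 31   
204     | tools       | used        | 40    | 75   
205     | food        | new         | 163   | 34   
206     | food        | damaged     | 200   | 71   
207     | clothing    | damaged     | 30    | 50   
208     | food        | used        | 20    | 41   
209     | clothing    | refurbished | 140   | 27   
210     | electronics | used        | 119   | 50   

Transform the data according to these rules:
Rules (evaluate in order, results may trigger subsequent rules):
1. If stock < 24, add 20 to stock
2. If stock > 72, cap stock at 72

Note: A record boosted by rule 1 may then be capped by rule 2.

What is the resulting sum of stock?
480

Step 1: Apply rule 1 to records with stock < 24
  - 0 records get bonus of 20
  - Of these, 0 records then exceed 72 and get capped
Step 2: Apply rule 2 to records with stock > 72
  - 1 records (original) are capped
Step 3: Calculate final sum = 480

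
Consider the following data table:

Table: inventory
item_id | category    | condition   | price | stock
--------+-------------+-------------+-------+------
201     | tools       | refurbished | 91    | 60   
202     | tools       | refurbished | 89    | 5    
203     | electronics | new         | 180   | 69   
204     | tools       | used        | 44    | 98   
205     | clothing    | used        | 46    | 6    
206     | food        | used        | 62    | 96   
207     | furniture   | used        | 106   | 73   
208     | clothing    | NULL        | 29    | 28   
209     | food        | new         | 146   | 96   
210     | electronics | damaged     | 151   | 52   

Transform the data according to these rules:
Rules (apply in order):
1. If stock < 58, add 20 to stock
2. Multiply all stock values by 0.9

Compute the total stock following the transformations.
596.7

Step 1: Apply Rule 1 - Add 20 to records with stock < 58
  - 4 records affected: 91 + (4 × 20) = 171
  - Unaffected records: 492
  - Sum after Rule 1: 663
Step 2: Apply Rule 2 - Multiply all by 0.9
  - 663 × 0.9 = 596.7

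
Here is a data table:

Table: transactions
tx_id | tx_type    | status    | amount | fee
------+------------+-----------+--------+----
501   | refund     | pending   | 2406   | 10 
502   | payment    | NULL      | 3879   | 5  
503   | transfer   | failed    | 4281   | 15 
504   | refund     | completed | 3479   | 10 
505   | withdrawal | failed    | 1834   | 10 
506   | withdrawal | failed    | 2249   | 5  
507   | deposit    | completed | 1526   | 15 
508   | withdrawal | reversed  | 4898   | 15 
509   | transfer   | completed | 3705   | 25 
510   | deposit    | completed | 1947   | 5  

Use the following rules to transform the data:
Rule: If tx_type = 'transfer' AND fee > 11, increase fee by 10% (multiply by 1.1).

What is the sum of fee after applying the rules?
119.0

Step 1: Find records where tx_type = 'transfer' AND fee > 11
Step 2: 2 records match, summing to 40
Step 3: After multiplier: 40 × 1.1 = 44.0
Step 4: Unaffected records sum: 75
Step 5: Final sum = 44.0 + 75 = 119.0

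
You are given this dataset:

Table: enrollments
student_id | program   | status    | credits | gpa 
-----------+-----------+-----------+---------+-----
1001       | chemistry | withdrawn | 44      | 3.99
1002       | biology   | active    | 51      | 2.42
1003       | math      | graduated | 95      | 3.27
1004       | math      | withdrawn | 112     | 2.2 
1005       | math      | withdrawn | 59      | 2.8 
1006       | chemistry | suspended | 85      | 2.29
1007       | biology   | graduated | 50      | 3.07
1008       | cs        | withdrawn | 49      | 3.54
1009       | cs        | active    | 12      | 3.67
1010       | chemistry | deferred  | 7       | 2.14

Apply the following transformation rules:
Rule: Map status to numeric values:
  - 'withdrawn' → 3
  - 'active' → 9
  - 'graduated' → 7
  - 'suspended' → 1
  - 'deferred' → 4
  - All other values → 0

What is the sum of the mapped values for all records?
49

Step 1: Apply mapping to each record
Step 2: Count by status:
  'withdrawn': 4 records × 3 = 12
  'active': 2 records × 9 = 18
  'graduated': 2 records × 7 = 14
  'suspended': 1 records × 1 = 1
  'deferred': 1 records × 4 = 4
Step 3: Sum all mapped values = 49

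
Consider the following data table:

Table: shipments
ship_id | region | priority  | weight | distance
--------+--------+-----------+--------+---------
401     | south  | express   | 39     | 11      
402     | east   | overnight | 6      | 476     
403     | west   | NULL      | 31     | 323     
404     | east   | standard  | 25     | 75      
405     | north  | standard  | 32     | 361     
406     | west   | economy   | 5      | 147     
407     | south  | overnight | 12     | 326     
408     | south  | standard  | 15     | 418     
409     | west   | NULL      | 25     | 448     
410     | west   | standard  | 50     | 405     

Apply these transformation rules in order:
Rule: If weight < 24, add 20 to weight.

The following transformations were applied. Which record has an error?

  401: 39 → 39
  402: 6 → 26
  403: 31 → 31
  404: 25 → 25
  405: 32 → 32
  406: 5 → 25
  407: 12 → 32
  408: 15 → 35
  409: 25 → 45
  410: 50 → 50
Record 409 has an error. The correct transformed value should be 25, not 45.

Step 1: Check each record against the rule
Step 2: Record 409 has weight = 25
Step 3: Since 25 >= 24, the bonus should not have been applied
Step 4: Correct value = 25, but claimed value = 45
Conclusion: Record 409 has the error.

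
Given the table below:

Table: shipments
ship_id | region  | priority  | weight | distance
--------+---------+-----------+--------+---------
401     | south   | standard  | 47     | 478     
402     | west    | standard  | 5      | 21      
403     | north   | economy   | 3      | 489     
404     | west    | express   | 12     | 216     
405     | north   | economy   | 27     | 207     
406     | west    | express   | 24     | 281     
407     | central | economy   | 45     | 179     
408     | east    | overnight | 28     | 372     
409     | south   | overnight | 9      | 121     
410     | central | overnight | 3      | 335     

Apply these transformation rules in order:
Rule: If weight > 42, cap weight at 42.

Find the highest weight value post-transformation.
42

Step 1: Original maximum weight = 47
Step 2: Apply cap at 42
Step 3: 2 records had weight > 42 and were capped
Step 4: Maximum after transformation = 42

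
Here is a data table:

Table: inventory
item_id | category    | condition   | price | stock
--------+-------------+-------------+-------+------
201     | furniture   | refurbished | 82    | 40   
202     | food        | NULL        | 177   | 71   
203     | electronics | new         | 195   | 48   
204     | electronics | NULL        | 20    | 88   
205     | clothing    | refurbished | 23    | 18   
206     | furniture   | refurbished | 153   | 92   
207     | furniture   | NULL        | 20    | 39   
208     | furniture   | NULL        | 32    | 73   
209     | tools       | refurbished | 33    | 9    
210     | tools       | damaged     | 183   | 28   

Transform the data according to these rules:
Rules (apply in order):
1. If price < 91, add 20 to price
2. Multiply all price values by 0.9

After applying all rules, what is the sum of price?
934.2

Step 1: Apply Rule 1 - Add 20 to records with price < 91
  - 6 records affected: 210 + (6 × 20) = 330
  - Unaffected records: 708
  - Sum after Rule 1: 1038
Step 2: Apply Rule 2 - Multiply all by 0.9
  - 1038 × 0.9 = 934.2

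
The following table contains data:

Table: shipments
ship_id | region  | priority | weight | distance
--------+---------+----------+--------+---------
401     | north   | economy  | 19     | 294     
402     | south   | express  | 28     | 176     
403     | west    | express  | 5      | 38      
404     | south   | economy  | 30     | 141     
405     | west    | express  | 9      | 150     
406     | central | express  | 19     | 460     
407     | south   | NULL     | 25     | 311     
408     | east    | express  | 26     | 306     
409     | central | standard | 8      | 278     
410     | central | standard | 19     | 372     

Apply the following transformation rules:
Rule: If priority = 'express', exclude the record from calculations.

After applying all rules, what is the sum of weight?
101

Step 1: Identify records where priority = 'express'
Step 2: The excluded records sum to 87
Step 3: Original total weight = 188
Step 4: Remaining total = 188 - 87 = 101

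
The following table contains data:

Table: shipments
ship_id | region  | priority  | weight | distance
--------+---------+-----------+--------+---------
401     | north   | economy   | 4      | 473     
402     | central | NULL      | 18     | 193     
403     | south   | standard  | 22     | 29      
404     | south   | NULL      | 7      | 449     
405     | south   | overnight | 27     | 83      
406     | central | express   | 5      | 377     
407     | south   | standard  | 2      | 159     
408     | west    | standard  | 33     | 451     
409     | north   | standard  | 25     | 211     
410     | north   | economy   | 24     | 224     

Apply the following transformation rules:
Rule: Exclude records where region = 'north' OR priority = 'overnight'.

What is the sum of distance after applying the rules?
1658

Step 1: Find records where region = 'north' OR priority = 'overnight'
Step 2: 4 records match, summing to 991
Step 3: Original sum: 2649
Step 4: Remaining sum = 2649 - 991 = 1658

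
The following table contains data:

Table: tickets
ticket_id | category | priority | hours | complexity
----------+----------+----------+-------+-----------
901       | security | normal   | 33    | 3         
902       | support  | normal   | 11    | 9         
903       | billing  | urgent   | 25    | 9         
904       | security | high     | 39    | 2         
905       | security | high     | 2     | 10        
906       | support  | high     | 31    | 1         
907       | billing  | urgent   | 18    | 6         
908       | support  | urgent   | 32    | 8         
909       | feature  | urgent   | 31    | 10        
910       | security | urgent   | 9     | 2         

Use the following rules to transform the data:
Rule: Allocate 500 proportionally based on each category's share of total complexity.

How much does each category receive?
billing: 125.0, feature: 83.33, security: 141.67, support: 150.0

Step 1: Calculate total complexity = 60
Step 2: Calculate each category's proportion:
  billing: 15/60 = 25.00% → 125.0
  feature: 10/60 = 16.67% → 83.33
  security: 17/60 = 28.33% → 141.67
  support: 18/60 = 30.00% → 150.0
Step 3: Verify: sum of allocations ≈ 500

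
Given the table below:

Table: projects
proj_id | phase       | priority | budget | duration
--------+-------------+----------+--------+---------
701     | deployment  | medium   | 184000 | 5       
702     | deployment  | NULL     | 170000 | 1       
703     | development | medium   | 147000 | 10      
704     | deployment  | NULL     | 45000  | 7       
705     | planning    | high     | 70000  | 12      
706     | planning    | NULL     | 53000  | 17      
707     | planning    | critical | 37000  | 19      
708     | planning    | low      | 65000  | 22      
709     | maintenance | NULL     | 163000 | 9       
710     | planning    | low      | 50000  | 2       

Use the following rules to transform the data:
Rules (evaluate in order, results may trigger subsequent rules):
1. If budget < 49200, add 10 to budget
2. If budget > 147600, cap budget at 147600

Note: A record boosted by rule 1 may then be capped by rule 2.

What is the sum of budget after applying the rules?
909820

Step 1: Apply rule 1 to records with budget < 49200
  - 2 records get bonus of 10
  - Of these, 0 records then exceed 147600 and get capped
Step 2: Apply rule 2 to records with budget > 147600
  - 3 records (original) are capped
Step 3: Calculate final sum = 909820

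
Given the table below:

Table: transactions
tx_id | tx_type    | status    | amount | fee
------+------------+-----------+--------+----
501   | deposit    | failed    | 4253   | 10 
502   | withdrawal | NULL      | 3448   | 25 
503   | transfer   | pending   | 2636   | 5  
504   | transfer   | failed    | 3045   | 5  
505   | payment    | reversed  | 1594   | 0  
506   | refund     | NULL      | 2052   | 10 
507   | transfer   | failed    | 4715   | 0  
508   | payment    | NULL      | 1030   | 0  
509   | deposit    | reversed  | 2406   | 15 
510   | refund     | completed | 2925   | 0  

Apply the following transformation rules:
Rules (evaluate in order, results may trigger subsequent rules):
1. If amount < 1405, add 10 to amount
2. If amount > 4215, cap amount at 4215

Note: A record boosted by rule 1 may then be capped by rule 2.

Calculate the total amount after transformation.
27576

Step 1: Apply rule 1 to records with amount < 1405
  - 1 records get bonus of 10
  - Of these, 0 records then exceed 4215 and get capped
Step 2: Apply rule 2 to records with amount > 4215
  - 2 records (original) are capped
Step 3: Calculate final sum = 27576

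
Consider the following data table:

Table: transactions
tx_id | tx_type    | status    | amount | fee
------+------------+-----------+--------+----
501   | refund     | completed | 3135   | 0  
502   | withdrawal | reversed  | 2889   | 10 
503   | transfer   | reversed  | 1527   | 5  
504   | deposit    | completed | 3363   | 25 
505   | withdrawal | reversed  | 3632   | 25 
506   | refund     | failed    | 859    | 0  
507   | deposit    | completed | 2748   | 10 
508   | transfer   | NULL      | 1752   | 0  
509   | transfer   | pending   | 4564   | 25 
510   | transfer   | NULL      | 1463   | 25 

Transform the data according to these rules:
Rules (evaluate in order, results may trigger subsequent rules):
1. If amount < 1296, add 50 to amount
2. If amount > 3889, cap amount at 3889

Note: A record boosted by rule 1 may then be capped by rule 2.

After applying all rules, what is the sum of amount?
25307

Step 1: Apply rule 1 to records with amount < 1296
  - 1 records get bonus of 50
  - Of these, 0 records then exceed 3889 and get capped
Step 2: Apply rule 2 to records with amount > 3889
  - 1 records (original) are capped
Step 3: Calculate final sum = 25307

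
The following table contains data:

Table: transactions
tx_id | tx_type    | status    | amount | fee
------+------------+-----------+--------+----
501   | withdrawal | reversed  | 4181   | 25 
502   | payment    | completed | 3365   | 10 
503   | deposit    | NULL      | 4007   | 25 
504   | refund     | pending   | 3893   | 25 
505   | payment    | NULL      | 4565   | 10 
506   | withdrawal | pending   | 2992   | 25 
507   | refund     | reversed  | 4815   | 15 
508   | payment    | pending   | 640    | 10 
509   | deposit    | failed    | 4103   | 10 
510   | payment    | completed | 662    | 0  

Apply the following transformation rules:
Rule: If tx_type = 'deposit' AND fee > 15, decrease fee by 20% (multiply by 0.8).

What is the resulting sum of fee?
150.0

Step 1: Find records where tx_type = 'deposit' AND fee > 15
Step 2: 1 records match, summing to 25
Step 3: After multiplier: 25 × 0.8 = 20.0
Step 4: Unaffected records sum: 130
Step 5: Final sum = 20.0 + 130 = 150.0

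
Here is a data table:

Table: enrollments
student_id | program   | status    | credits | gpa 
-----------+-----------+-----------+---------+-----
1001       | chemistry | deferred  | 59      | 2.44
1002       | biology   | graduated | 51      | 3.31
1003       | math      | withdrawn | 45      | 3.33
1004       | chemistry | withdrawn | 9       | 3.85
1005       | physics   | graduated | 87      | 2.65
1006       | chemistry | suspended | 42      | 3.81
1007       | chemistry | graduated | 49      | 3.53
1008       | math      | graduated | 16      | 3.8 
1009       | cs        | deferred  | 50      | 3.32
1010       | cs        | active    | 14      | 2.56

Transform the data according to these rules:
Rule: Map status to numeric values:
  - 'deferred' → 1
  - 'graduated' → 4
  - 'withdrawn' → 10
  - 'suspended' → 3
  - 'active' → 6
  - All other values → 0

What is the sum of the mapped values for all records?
47

Step 1: Apply mapping to each record
Step 2: Count by status:
  'deferred': 2 records × 1 = 2
  'graduated': 4 records × 4 = 16
  'withdrawn': 2 records × 10 = 20
  'suspended': 1 records × 3 = 3
  'active': 1 records × 6 = 6
Step 3: Sum all mapped values = 47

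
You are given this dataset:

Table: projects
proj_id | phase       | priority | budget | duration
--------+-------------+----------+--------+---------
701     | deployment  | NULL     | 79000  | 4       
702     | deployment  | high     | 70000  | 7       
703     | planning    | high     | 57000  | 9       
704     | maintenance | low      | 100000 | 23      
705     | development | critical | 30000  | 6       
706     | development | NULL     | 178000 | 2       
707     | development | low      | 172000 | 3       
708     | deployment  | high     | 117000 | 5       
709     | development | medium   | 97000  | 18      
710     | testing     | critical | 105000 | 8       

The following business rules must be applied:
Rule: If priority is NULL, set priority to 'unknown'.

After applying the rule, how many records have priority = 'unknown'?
2

Step 1: Count records where priority IS NULL
Step 2: Found 2 records with NULL priority
Step 3: These records will have priority set to 'unknown'
Step 4: Records already having priority = 'unknown': 0
Step 5: Answer: 2 + 0 = 2 records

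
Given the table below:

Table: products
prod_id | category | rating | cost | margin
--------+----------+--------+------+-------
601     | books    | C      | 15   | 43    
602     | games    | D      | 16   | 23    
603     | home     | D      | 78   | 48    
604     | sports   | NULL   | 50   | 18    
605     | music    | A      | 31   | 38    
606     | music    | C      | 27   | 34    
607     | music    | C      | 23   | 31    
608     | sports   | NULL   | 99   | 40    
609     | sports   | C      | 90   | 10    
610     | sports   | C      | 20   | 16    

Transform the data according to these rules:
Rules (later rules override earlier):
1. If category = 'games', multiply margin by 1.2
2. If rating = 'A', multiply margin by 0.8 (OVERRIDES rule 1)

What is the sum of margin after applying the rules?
298.0

Step 1: Rule 2 takes priority for records with rating = 'A'
  - 1 records: 38 × 0.8 = 30.4
Step 2: Rule 1 applies to remaining records with category = 'games'
  - 1 records: 23 × 1.2 = 27.6
Step 3: Other records unchanged: 240
Step 4: Final sum = 30.4 + 27.6 + 240 = 298.0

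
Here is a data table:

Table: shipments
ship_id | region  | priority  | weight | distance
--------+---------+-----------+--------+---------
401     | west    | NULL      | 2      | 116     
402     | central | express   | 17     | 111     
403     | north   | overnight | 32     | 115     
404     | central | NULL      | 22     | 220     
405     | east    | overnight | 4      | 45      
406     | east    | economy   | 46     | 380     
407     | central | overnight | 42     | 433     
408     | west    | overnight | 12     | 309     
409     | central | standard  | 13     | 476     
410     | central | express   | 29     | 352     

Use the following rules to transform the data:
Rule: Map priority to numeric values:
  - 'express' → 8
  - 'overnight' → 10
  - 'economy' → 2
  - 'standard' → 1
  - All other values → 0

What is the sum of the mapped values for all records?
59

Step 1: Apply mapping to each record
Step 2: Count by status:
  'express': 2 records × 8 = 16
  'overnight': 4 records × 10 = 40
  'economy': 1 records × 2 = 2
  'standard': 1 records × 1 = 1
Step 3: Sum all mapped values = 59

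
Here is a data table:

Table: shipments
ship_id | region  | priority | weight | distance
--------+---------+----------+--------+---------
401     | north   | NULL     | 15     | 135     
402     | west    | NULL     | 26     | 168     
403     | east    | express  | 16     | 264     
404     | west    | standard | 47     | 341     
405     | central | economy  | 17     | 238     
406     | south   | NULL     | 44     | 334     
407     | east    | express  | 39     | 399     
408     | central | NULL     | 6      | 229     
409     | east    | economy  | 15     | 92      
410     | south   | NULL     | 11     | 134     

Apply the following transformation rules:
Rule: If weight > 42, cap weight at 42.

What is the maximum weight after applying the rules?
42

Step 1: Original maximum weight = 47
Step 2: Apply cap at 42
Step 3: 2 records had weight > 42 and were capped
Step 4: Maximum after transformation = 42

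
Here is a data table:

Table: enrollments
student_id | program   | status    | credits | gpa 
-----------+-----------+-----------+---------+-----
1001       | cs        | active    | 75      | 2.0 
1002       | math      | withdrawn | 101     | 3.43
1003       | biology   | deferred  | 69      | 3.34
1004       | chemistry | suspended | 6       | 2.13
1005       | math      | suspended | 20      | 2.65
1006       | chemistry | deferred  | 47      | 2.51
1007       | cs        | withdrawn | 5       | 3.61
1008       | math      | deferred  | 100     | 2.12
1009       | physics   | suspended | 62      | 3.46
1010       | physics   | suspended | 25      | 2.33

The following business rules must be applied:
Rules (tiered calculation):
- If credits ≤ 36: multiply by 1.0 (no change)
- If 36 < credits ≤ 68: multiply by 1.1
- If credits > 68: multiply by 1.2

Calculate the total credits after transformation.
589.9

Step 1: Tier 1 (credits ≤ 36): 4 records, sum = 56 × 1.0 = 56.0
Step 2: Tier 2 (36 < credits ≤ 68): 2 records, sum = 109 × 1.1 = 119.9
Step 3: Tier 3 (credits > 68): 4 records, sum = 345 × 1.2 = 414.0
Step 4: Final sum = 56.0 + 119.9 + 414.0 = 589.9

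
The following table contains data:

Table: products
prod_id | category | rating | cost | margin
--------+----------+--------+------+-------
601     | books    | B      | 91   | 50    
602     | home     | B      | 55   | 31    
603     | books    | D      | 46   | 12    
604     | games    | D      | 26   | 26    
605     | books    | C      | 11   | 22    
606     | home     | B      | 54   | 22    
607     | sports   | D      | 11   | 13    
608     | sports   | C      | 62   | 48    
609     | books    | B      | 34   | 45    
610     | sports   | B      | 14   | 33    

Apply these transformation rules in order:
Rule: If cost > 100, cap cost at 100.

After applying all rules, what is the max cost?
91

Step 1: Original maximum cost = 91
Step 2: Check cap of 100 against maximum
Step 3: No records exceed the cap (max 91 <= cap 100), so no capping applies
Step 4: Maximum after transformation = 91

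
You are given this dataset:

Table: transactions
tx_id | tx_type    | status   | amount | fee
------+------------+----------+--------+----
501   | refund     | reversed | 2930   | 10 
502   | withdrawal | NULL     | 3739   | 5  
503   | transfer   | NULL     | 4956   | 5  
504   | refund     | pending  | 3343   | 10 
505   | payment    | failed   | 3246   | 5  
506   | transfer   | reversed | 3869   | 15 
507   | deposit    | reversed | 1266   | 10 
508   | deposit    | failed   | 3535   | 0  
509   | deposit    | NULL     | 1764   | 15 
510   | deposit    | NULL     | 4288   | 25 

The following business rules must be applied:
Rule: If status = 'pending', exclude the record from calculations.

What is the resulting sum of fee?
90

Step 1: Identify records where status = 'pending'
Step 2: The excluded records sum to 10
Step 3: Original total fee = 100
Step 4: Remaining total = 100 - 10 = 90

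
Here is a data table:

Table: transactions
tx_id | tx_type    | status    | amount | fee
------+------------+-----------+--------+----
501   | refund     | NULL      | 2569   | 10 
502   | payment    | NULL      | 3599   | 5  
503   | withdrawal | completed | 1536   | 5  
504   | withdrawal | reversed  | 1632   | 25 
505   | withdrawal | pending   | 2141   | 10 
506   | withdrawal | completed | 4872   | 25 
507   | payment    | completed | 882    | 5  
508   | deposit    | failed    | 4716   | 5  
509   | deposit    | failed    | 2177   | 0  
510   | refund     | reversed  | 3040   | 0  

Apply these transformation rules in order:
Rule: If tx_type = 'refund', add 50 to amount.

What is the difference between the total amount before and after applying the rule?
100

Step 1: Original sum of amount = 27164
Step 2: 2 records have tx_type = 'refund'
Step 3: Each affected record changes by 50
Step 4: Total change = 2 × 50 = 100
Step 5: New sum = 27164 + 100 = 27264
Step 6: Difference = |27264 - 27164| = 100
        (Sum increased by 100)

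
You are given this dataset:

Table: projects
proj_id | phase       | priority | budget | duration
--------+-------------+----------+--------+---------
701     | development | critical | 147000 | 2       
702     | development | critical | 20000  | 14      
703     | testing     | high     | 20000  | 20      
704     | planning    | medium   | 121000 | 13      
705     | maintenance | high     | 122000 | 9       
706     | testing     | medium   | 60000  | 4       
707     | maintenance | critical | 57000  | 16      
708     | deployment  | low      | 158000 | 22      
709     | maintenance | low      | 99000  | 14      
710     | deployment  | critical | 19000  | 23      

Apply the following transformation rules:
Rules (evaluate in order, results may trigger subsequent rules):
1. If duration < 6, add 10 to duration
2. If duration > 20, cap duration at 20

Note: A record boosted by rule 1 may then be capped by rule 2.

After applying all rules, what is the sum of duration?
152

Step 1: Apply rule 1 to records with duration < 6
  - 2 records get bonus of 10
  - Of these, 0 records then exceed 20 and get capped
Step 2: Apply rule 2 to records with duration > 20
  - 2 records (original) are capped
Step 3: Calculate final sum = 152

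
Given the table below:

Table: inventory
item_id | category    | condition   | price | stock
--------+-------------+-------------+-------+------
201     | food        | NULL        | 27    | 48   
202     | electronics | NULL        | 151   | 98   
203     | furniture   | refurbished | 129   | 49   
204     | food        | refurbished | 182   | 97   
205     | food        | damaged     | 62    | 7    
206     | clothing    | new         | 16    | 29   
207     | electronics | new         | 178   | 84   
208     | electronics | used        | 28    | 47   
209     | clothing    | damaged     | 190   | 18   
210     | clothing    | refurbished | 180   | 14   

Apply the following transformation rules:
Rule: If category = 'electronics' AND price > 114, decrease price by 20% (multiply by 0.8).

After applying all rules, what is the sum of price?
1077.2

Step 1: Find records where category = 'electronics' AND price > 114
Step 2: 2 records match, summing to 329
Step 3: After multiplier: 329 × 0.8 = 263.2
Step 4: Unaffected records sum: 814
Step 5: Final sum = 263.2 + 814 = 1077.2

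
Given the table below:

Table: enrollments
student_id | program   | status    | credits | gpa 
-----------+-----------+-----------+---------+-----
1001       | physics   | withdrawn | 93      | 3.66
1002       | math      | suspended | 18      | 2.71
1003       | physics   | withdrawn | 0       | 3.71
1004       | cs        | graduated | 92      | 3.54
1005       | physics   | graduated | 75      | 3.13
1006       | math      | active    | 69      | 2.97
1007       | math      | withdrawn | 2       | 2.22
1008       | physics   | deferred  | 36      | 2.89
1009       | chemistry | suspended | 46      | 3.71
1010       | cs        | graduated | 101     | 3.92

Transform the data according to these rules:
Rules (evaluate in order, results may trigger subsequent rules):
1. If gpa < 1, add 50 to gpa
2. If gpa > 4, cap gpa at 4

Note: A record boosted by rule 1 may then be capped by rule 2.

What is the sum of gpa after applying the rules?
32.46

Step 1: Apply rule 1 to records with gpa < 1
  - 0 records get bonus of 50
  - Of these, 0 records then exceed 4 and get capped
Step 2: Apply rule 2 to records with gpa > 4
  - 0 records (original) are capped
Step 3: Calculate final sum = 32.46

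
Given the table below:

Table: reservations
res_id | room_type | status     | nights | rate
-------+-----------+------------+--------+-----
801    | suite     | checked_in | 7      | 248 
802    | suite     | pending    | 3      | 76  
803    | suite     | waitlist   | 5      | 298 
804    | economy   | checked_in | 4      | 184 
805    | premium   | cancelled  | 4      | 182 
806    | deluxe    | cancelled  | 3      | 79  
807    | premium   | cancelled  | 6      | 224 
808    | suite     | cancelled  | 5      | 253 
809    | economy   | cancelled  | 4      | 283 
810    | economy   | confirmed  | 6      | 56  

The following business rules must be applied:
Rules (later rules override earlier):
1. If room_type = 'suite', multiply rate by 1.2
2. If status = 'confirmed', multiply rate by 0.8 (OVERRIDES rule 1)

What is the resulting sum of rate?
2046.8

Step 1: Rule 2 takes priority for records with status = 'confirmed'
  - 1 records: 56 × 0.8 = 44.8
Step 2: Rule 1 applies to remaining records with room_type = 'suite'
  - 4 records: 875 × 1.2 = 1050.0
Step 3: Other records unchanged: 952
Step 4: Final sum = 44.8 + 1050.0 + 952 = 2046.8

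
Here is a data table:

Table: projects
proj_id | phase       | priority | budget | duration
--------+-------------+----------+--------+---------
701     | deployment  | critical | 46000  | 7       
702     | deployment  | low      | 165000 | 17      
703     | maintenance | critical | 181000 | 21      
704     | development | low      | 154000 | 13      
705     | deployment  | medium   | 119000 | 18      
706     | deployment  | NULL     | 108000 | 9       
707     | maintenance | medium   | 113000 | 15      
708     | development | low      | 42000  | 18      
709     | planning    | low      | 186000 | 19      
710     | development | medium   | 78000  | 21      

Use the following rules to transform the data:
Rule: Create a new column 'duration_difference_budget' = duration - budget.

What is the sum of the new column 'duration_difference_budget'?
-1191842

Step 1: For each record, compute duration - budget
Example calculations:
  7 - 46000 = -45993
  17 - 165000 = -164983
  21 - 181000 = -180979
  ...
Step 2: Sum all derived values
Step 3: Total = -1191842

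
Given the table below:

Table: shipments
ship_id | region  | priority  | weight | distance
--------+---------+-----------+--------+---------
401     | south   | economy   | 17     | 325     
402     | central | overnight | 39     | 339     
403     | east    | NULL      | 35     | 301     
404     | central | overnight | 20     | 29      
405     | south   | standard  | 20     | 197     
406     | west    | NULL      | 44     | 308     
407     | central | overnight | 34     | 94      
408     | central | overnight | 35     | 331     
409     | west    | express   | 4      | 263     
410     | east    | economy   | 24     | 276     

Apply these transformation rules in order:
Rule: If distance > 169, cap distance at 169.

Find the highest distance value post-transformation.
169

Step 1: Original maximum distance = 339
Step 2: Apply cap at 169
Step 3: 8 records had distance > 169 and were capped
Step 4: Maximum after transformation = 169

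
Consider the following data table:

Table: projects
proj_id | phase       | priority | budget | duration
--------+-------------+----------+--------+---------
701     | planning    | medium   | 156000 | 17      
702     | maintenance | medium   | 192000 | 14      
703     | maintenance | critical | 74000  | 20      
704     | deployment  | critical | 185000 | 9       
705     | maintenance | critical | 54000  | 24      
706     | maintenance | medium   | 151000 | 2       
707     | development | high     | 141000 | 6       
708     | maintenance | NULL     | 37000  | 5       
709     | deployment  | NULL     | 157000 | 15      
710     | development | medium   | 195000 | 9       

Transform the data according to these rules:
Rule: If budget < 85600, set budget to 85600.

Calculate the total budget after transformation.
1433800

Step 1: 3 records have budget < 85600
Step 2: These records originally summed to 165000
Step 3: After setting to minimum: 3 × 85600 = 256800
Step 4: Unaffected records sum: 1177000
Step 5: Final sum = 256800 + 1177000 = 1433800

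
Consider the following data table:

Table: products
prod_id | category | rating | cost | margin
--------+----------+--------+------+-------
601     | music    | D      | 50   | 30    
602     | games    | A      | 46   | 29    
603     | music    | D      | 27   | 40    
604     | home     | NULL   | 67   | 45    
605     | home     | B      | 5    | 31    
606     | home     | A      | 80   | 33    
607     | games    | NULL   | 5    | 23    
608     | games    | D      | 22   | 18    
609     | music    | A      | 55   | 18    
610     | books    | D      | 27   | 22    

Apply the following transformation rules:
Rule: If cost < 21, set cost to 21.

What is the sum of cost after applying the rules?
416

Step 1: 2 records have cost < 21
Step 2: These records originally summed to 10
Step 3: After setting to minimum: 2 × 21 = 42
Step 4: Unaffected records sum: 374
Step 5: Final sum = 42 + 374 = 416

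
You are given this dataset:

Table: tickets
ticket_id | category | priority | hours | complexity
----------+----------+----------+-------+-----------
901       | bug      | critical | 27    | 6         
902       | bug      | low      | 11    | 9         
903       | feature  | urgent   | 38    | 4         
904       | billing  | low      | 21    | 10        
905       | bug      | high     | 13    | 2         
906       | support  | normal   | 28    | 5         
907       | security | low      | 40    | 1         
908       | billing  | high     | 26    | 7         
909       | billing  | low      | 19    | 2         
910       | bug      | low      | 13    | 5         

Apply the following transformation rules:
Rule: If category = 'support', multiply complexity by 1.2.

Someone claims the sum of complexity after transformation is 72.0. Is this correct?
No, the correct result is 52.0.

Step 1: Calculate the correct sum after transformation
Step 2: Apply multiplier 1.2 to records where category = 'support'
Step 3: Correct result = 52.0
Step 4: Claimed result = 72.0
Step 5: 52.0 ≠ 72.0
Conclusion: The claimed result is incorrect. The correct answer is 52.0.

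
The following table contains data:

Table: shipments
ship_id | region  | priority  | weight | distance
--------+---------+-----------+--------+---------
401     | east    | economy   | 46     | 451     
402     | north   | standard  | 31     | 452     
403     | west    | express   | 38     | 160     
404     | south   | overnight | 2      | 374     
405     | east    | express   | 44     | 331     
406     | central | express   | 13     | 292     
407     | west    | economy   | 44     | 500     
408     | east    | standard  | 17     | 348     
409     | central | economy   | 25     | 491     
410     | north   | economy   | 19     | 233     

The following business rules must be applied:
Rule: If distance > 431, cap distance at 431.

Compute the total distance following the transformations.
3462

Step 1: 4 records have distance > 431
Step 2: These records originally summed to 1894
Step 3: After capping: 4 × 431 = 1724
Step 4: Unaffected records sum: 1738
Step 5: Final sum = 1724 + 1738 = 3462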